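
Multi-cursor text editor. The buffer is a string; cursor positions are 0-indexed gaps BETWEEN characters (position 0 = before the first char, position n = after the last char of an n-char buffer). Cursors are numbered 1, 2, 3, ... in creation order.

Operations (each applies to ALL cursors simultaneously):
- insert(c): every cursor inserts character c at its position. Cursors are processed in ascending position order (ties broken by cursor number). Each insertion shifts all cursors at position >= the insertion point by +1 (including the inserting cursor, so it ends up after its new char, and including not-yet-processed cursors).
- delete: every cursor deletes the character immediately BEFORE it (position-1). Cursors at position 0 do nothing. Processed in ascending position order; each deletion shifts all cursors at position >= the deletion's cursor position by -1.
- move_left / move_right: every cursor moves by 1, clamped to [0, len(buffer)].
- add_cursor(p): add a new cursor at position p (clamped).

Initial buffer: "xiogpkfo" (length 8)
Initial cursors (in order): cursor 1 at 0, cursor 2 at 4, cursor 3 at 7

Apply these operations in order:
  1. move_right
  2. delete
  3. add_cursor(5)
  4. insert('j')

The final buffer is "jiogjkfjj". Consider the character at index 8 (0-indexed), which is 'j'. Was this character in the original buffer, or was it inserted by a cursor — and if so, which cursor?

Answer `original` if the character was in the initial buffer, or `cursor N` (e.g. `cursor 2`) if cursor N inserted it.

Answer: cursor 4

Derivation:
After op 1 (move_right): buffer="xiogpkfo" (len 8), cursors c1@1 c2@5 c3@8, authorship ........
After op 2 (delete): buffer="iogkf" (len 5), cursors c1@0 c2@3 c3@5, authorship .....
After op 3 (add_cursor(5)): buffer="iogkf" (len 5), cursors c1@0 c2@3 c3@5 c4@5, authorship .....
After op 4 (insert('j')): buffer="jiogjkfjj" (len 9), cursors c1@1 c2@5 c3@9 c4@9, authorship 1...2..34
Authorship (.=original, N=cursor N): 1 . . . 2 . . 3 4
Index 8: author = 4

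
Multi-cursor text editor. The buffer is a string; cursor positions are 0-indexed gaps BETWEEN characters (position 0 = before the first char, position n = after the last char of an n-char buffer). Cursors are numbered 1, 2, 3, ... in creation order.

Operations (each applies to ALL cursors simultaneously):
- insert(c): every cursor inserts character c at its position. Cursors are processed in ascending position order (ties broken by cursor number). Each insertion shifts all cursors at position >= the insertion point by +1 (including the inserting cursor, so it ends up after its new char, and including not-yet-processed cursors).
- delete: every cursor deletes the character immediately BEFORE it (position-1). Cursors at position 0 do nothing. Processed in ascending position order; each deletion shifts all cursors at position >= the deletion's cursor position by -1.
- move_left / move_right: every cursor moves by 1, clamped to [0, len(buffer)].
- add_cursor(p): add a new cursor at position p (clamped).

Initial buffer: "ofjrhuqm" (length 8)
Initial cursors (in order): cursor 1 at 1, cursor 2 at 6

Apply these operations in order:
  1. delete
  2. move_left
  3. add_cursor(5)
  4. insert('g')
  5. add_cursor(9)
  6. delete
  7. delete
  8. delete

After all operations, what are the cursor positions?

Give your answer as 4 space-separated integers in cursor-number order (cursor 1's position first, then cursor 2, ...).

Answer: 0 0 0 0

Derivation:
After op 1 (delete): buffer="fjrhqm" (len 6), cursors c1@0 c2@4, authorship ......
After op 2 (move_left): buffer="fjrhqm" (len 6), cursors c1@0 c2@3, authorship ......
After op 3 (add_cursor(5)): buffer="fjrhqm" (len 6), cursors c1@0 c2@3 c3@5, authorship ......
After op 4 (insert('g')): buffer="gfjrghqgm" (len 9), cursors c1@1 c2@5 c3@8, authorship 1...2..3.
After op 5 (add_cursor(9)): buffer="gfjrghqgm" (len 9), cursors c1@1 c2@5 c3@8 c4@9, authorship 1...2..3.
After op 6 (delete): buffer="fjrhq" (len 5), cursors c1@0 c2@3 c3@5 c4@5, authorship .....
After op 7 (delete): buffer="fj" (len 2), cursors c1@0 c2@2 c3@2 c4@2, authorship ..
After op 8 (delete): buffer="" (len 0), cursors c1@0 c2@0 c3@0 c4@0, authorship 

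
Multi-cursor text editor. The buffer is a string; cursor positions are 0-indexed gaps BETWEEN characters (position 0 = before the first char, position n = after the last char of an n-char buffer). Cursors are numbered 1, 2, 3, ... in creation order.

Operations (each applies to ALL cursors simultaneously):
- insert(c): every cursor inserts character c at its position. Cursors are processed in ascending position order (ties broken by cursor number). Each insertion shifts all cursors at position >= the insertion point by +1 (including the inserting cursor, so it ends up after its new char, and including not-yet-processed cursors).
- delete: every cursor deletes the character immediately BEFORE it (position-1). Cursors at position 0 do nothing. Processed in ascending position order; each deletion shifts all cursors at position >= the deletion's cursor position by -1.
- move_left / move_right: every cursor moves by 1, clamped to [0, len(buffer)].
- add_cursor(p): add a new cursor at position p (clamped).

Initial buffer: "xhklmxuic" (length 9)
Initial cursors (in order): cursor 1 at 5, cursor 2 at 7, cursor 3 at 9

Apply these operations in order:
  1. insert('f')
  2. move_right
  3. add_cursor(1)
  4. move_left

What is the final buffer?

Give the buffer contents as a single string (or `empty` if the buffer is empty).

Answer: xhklmfxuficf

Derivation:
After op 1 (insert('f')): buffer="xhklmfxuficf" (len 12), cursors c1@6 c2@9 c3@12, authorship .....1..2..3
After op 2 (move_right): buffer="xhklmfxuficf" (len 12), cursors c1@7 c2@10 c3@12, authorship .....1..2..3
After op 3 (add_cursor(1)): buffer="xhklmfxuficf" (len 12), cursors c4@1 c1@7 c2@10 c3@12, authorship .....1..2..3
After op 4 (move_left): buffer="xhklmfxuficf" (len 12), cursors c4@0 c1@6 c2@9 c3@11, authorship .....1..2..3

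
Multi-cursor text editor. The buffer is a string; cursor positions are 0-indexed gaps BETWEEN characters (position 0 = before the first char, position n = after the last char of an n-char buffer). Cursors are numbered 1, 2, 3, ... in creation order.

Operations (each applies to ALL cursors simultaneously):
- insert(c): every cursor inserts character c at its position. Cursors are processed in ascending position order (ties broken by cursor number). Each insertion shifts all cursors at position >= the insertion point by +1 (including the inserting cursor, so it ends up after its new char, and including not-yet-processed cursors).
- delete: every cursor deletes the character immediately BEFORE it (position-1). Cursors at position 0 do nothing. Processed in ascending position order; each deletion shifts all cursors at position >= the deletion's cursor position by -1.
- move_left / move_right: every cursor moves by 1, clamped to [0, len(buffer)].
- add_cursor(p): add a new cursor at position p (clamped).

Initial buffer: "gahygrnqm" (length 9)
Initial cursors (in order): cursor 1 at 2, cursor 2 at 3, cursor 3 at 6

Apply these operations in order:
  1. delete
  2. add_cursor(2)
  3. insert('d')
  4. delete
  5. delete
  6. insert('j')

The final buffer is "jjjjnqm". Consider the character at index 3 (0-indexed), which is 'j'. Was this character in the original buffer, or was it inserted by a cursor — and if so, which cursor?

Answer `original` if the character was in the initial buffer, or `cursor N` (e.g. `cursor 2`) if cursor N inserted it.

After op 1 (delete): buffer="gygnqm" (len 6), cursors c1@1 c2@1 c3@3, authorship ......
After op 2 (add_cursor(2)): buffer="gygnqm" (len 6), cursors c1@1 c2@1 c4@2 c3@3, authorship ......
After op 3 (insert('d')): buffer="gddydgdnqm" (len 10), cursors c1@3 c2@3 c4@5 c3@7, authorship .12.4.3...
After op 4 (delete): buffer="gygnqm" (len 6), cursors c1@1 c2@1 c4@2 c3@3, authorship ......
After op 5 (delete): buffer="nqm" (len 3), cursors c1@0 c2@0 c3@0 c4@0, authorship ...
After op 6 (insert('j')): buffer="jjjjnqm" (len 7), cursors c1@4 c2@4 c3@4 c4@4, authorship 1234...
Authorship (.=original, N=cursor N): 1 2 3 4 . . .
Index 3: author = 4

Answer: cursor 4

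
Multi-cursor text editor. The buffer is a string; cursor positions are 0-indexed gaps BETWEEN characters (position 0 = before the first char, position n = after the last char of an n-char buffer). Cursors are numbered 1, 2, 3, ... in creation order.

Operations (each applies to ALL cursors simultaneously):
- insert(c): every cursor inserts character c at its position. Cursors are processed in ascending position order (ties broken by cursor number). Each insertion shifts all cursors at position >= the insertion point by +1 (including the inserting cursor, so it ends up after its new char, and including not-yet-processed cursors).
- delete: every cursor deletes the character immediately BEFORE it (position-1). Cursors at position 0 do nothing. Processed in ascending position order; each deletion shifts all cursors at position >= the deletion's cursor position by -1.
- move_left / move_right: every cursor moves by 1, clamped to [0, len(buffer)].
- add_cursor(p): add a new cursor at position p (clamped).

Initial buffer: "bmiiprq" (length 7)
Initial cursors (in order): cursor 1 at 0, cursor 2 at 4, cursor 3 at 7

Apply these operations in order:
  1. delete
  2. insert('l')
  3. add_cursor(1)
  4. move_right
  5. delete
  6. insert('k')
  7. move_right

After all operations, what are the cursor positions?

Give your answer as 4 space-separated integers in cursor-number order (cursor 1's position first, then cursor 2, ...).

Answer: 3 7 8 3

Derivation:
After op 1 (delete): buffer="bmipr" (len 5), cursors c1@0 c2@3 c3@5, authorship .....
After op 2 (insert('l')): buffer="lbmilprl" (len 8), cursors c1@1 c2@5 c3@8, authorship 1...2..3
After op 3 (add_cursor(1)): buffer="lbmilprl" (len 8), cursors c1@1 c4@1 c2@5 c3@8, authorship 1...2..3
After op 4 (move_right): buffer="lbmilprl" (len 8), cursors c1@2 c4@2 c2@6 c3@8, authorship 1...2..3
After op 5 (delete): buffer="milr" (len 4), cursors c1@0 c4@0 c2@3 c3@4, authorship ..2.
After op 6 (insert('k')): buffer="kkmilkrk" (len 8), cursors c1@2 c4@2 c2@6 c3@8, authorship 14..22.3
After op 7 (move_right): buffer="kkmilkrk" (len 8), cursors c1@3 c4@3 c2@7 c3@8, authorship 14..22.3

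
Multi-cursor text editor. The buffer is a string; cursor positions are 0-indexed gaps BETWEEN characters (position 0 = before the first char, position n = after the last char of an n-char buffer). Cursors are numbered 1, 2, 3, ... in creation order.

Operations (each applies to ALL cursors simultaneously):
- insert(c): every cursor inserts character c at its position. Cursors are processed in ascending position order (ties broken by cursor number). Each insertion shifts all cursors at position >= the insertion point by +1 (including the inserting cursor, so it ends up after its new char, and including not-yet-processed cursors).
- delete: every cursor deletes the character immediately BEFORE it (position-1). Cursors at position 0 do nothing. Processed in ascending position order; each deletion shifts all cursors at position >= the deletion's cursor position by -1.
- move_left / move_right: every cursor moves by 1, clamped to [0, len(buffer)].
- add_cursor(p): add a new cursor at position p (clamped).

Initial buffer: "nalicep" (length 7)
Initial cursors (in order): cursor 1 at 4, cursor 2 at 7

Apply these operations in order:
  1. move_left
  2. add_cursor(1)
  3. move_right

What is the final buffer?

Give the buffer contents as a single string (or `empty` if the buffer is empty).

Answer: nalicep

Derivation:
After op 1 (move_left): buffer="nalicep" (len 7), cursors c1@3 c2@6, authorship .......
After op 2 (add_cursor(1)): buffer="nalicep" (len 7), cursors c3@1 c1@3 c2@6, authorship .......
After op 3 (move_right): buffer="nalicep" (len 7), cursors c3@2 c1@4 c2@7, authorship .......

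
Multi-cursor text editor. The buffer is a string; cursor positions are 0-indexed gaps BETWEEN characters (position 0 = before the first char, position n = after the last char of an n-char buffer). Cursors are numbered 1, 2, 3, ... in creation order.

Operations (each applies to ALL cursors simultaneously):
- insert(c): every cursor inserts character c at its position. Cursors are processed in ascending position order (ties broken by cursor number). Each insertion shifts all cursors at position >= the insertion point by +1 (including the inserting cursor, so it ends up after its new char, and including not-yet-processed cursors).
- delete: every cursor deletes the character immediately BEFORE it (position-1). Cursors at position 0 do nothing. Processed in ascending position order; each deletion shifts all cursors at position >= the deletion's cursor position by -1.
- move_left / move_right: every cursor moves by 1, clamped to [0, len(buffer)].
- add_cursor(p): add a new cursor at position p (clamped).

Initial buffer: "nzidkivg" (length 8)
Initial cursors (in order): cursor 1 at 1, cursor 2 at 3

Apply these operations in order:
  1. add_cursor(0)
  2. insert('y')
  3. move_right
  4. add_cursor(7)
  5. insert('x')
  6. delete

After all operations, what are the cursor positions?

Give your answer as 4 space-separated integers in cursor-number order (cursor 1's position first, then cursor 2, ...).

Answer: 4 7 2 7

Derivation:
After op 1 (add_cursor(0)): buffer="nzidkivg" (len 8), cursors c3@0 c1@1 c2@3, authorship ........
After op 2 (insert('y')): buffer="ynyziydkivg" (len 11), cursors c3@1 c1@3 c2@6, authorship 3.1..2.....
After op 3 (move_right): buffer="ynyziydkivg" (len 11), cursors c3@2 c1@4 c2@7, authorship 3.1..2.....
After op 4 (add_cursor(7)): buffer="ynyziydkivg" (len 11), cursors c3@2 c1@4 c2@7 c4@7, authorship 3.1..2.....
After op 5 (insert('x')): buffer="ynxyzxiydxxkivg" (len 15), cursors c3@3 c1@6 c2@11 c4@11, authorship 3.31.1.2.24....
After op 6 (delete): buffer="ynyziydkivg" (len 11), cursors c3@2 c1@4 c2@7 c4@7, authorship 3.1..2.....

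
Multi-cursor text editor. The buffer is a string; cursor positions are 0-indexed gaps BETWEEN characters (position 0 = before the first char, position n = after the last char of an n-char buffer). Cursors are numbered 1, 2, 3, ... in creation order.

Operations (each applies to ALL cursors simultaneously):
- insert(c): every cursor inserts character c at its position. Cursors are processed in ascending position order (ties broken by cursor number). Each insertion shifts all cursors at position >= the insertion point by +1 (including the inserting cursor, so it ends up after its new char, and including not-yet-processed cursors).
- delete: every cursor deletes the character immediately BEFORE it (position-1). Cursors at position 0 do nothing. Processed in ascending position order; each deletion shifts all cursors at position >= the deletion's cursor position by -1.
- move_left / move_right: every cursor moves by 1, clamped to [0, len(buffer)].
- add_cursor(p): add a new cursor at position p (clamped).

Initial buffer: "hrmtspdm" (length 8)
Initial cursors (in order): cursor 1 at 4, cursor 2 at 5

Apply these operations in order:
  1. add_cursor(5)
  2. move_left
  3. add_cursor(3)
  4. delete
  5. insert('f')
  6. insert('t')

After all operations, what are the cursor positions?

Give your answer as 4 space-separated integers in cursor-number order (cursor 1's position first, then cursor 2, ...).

After op 1 (add_cursor(5)): buffer="hrmtspdm" (len 8), cursors c1@4 c2@5 c3@5, authorship ........
After op 2 (move_left): buffer="hrmtspdm" (len 8), cursors c1@3 c2@4 c3@4, authorship ........
After op 3 (add_cursor(3)): buffer="hrmtspdm" (len 8), cursors c1@3 c4@3 c2@4 c3@4, authorship ........
After op 4 (delete): buffer="spdm" (len 4), cursors c1@0 c2@0 c3@0 c4@0, authorship ....
After op 5 (insert('f')): buffer="ffffspdm" (len 8), cursors c1@4 c2@4 c3@4 c4@4, authorship 1234....
After op 6 (insert('t')): buffer="ffffttttspdm" (len 12), cursors c1@8 c2@8 c3@8 c4@8, authorship 12341234....

Answer: 8 8 8 8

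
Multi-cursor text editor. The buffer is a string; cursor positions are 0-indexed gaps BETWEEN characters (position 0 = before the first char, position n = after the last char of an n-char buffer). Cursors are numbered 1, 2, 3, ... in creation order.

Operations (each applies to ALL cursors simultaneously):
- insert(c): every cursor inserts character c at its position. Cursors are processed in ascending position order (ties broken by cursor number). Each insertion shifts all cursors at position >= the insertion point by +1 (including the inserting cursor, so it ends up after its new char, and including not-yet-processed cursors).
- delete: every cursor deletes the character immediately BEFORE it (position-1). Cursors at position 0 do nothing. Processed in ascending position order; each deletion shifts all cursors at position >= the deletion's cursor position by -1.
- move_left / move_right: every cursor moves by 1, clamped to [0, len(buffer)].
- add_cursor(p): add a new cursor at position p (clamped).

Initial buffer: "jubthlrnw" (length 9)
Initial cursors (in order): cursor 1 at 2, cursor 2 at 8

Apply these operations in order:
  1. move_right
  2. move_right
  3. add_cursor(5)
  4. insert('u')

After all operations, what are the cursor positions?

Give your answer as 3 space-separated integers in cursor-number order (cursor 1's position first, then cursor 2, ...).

Answer: 5 12 7

Derivation:
After op 1 (move_right): buffer="jubthlrnw" (len 9), cursors c1@3 c2@9, authorship .........
After op 2 (move_right): buffer="jubthlrnw" (len 9), cursors c1@4 c2@9, authorship .........
After op 3 (add_cursor(5)): buffer="jubthlrnw" (len 9), cursors c1@4 c3@5 c2@9, authorship .........
After op 4 (insert('u')): buffer="jubtuhulrnwu" (len 12), cursors c1@5 c3@7 c2@12, authorship ....1.3....2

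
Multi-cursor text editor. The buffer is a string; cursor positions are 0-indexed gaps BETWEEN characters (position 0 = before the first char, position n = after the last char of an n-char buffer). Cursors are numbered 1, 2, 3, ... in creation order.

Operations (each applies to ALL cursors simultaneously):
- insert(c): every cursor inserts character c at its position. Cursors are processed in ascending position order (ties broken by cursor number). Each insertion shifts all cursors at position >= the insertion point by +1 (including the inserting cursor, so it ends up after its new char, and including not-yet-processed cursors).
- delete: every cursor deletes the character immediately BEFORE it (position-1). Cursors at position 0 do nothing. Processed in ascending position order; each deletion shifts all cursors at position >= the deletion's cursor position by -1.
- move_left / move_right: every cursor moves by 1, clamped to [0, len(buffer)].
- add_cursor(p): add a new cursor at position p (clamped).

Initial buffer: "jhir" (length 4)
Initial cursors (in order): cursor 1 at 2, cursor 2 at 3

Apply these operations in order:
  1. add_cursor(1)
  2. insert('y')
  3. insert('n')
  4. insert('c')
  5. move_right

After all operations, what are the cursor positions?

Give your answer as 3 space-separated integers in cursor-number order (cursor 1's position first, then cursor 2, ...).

Answer: 9 13 5

Derivation:
After op 1 (add_cursor(1)): buffer="jhir" (len 4), cursors c3@1 c1@2 c2@3, authorship ....
After op 2 (insert('y')): buffer="jyhyiyr" (len 7), cursors c3@2 c1@4 c2@6, authorship .3.1.2.
After op 3 (insert('n')): buffer="jynhyniynr" (len 10), cursors c3@3 c1@6 c2@9, authorship .33.11.22.
After op 4 (insert('c')): buffer="jynchynciyncr" (len 13), cursors c3@4 c1@8 c2@12, authorship .333.111.222.
After op 5 (move_right): buffer="jynchynciyncr" (len 13), cursors c3@5 c1@9 c2@13, authorship .333.111.222.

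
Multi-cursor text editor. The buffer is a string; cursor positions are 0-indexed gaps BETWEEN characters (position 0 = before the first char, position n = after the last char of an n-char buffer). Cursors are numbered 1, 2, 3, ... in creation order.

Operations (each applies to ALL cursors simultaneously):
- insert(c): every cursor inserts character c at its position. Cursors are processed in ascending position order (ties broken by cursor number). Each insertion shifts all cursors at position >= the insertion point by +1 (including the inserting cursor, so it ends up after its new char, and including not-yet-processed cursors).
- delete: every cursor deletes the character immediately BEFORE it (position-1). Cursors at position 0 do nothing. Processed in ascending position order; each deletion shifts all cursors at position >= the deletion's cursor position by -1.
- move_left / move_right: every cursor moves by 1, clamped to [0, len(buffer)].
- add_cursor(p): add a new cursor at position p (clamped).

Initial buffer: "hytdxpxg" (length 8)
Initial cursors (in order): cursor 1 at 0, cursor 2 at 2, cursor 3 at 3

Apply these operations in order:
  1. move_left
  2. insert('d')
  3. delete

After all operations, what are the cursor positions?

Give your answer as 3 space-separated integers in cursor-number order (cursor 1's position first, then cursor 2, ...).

After op 1 (move_left): buffer="hytdxpxg" (len 8), cursors c1@0 c2@1 c3@2, authorship ........
After op 2 (insert('d')): buffer="dhdydtdxpxg" (len 11), cursors c1@1 c2@3 c3@5, authorship 1.2.3......
After op 3 (delete): buffer="hytdxpxg" (len 8), cursors c1@0 c2@1 c3@2, authorship ........

Answer: 0 1 2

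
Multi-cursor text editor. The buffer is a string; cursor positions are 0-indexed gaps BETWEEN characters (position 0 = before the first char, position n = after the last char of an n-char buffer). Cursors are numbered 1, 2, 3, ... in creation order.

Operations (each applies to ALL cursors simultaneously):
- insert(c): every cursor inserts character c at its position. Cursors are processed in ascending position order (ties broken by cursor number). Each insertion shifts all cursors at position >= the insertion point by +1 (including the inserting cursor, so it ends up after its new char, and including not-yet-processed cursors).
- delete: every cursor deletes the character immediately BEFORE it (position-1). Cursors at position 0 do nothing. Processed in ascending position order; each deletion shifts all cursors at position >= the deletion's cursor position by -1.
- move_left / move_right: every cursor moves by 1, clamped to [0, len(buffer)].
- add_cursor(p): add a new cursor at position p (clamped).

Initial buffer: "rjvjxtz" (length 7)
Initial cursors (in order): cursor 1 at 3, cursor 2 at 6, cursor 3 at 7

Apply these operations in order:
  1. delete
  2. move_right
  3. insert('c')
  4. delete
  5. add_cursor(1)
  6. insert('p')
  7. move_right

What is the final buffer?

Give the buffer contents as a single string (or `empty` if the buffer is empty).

Answer: rpjjpxpp

Derivation:
After op 1 (delete): buffer="rjjx" (len 4), cursors c1@2 c2@4 c3@4, authorship ....
After op 2 (move_right): buffer="rjjx" (len 4), cursors c1@3 c2@4 c3@4, authorship ....
After op 3 (insert('c')): buffer="rjjcxcc" (len 7), cursors c1@4 c2@7 c3@7, authorship ...1.23
After op 4 (delete): buffer="rjjx" (len 4), cursors c1@3 c2@4 c3@4, authorship ....
After op 5 (add_cursor(1)): buffer="rjjx" (len 4), cursors c4@1 c1@3 c2@4 c3@4, authorship ....
After op 6 (insert('p')): buffer="rpjjpxpp" (len 8), cursors c4@2 c1@5 c2@8 c3@8, authorship .4..1.23
After op 7 (move_right): buffer="rpjjpxpp" (len 8), cursors c4@3 c1@6 c2@8 c3@8, authorship .4..1.23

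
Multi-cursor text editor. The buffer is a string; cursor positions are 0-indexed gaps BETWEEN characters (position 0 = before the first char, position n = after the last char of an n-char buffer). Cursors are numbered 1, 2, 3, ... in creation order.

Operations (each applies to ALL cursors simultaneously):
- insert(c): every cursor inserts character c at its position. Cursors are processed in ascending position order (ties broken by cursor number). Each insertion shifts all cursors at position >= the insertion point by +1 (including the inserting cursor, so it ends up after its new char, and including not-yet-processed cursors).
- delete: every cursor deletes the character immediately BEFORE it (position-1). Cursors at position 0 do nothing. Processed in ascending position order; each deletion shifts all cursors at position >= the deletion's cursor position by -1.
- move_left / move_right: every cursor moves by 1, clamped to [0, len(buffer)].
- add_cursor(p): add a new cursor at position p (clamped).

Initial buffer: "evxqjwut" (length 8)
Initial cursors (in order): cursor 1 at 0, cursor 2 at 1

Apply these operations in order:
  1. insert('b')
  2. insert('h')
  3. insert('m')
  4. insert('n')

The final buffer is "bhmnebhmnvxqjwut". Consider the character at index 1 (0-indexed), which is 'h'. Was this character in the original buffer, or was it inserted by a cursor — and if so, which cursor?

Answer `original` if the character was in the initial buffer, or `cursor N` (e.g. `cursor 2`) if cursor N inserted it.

Answer: cursor 1

Derivation:
After op 1 (insert('b')): buffer="bebvxqjwut" (len 10), cursors c1@1 c2@3, authorship 1.2.......
After op 2 (insert('h')): buffer="bhebhvxqjwut" (len 12), cursors c1@2 c2@5, authorship 11.22.......
After op 3 (insert('m')): buffer="bhmebhmvxqjwut" (len 14), cursors c1@3 c2@7, authorship 111.222.......
After op 4 (insert('n')): buffer="bhmnebhmnvxqjwut" (len 16), cursors c1@4 c2@9, authorship 1111.2222.......
Authorship (.=original, N=cursor N): 1 1 1 1 . 2 2 2 2 . . . . . . .
Index 1: author = 1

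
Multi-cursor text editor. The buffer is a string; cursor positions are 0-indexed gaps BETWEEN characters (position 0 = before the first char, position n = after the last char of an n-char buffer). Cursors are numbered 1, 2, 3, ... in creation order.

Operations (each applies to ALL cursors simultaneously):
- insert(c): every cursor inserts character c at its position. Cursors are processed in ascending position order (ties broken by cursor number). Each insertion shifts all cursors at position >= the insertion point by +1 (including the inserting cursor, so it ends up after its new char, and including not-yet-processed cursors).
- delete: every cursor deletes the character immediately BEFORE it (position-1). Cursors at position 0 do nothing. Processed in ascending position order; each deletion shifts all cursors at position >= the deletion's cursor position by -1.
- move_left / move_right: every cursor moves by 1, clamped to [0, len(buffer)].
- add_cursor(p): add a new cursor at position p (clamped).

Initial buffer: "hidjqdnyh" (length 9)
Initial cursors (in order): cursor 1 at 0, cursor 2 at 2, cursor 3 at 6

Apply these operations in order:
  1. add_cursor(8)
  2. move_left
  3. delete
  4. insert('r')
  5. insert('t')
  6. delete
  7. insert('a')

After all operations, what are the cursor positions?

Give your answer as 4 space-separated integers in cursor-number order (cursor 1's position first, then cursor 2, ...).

Answer: 4 4 9 12

Derivation:
After op 1 (add_cursor(8)): buffer="hidjqdnyh" (len 9), cursors c1@0 c2@2 c3@6 c4@8, authorship .........
After op 2 (move_left): buffer="hidjqdnyh" (len 9), cursors c1@0 c2@1 c3@5 c4@7, authorship .........
After op 3 (delete): buffer="idjdyh" (len 6), cursors c1@0 c2@0 c3@3 c4@4, authorship ......
After op 4 (insert('r')): buffer="rridjrdryh" (len 10), cursors c1@2 c2@2 c3@6 c4@8, authorship 12...3.4..
After op 5 (insert('t')): buffer="rrttidjrtdrtyh" (len 14), cursors c1@4 c2@4 c3@9 c4@12, authorship 1212...33.44..
After op 6 (delete): buffer="rridjrdryh" (len 10), cursors c1@2 c2@2 c3@6 c4@8, authorship 12...3.4..
After op 7 (insert('a')): buffer="rraaidjradrayh" (len 14), cursors c1@4 c2@4 c3@9 c4@12, authorship 1212...33.44..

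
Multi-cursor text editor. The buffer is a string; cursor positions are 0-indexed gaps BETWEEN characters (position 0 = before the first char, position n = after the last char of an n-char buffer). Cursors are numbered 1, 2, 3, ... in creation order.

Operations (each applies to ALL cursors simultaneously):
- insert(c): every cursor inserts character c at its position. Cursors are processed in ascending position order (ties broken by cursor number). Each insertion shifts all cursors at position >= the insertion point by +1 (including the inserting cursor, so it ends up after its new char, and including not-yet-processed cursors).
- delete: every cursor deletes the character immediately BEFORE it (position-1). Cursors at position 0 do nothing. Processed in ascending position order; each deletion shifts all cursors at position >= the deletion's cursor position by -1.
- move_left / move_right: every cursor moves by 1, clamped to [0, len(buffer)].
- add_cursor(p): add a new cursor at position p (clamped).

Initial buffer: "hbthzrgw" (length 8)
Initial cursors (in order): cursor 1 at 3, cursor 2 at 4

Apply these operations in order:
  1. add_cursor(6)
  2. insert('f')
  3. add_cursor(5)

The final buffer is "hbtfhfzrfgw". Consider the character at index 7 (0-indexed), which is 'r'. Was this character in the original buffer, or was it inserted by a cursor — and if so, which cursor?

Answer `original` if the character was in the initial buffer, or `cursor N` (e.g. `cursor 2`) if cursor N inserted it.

Answer: original

Derivation:
After op 1 (add_cursor(6)): buffer="hbthzrgw" (len 8), cursors c1@3 c2@4 c3@6, authorship ........
After op 2 (insert('f')): buffer="hbtfhfzrfgw" (len 11), cursors c1@4 c2@6 c3@9, authorship ...1.2..3..
After op 3 (add_cursor(5)): buffer="hbtfhfzrfgw" (len 11), cursors c1@4 c4@5 c2@6 c3@9, authorship ...1.2..3..
Authorship (.=original, N=cursor N): . . . 1 . 2 . . 3 . .
Index 7: author = original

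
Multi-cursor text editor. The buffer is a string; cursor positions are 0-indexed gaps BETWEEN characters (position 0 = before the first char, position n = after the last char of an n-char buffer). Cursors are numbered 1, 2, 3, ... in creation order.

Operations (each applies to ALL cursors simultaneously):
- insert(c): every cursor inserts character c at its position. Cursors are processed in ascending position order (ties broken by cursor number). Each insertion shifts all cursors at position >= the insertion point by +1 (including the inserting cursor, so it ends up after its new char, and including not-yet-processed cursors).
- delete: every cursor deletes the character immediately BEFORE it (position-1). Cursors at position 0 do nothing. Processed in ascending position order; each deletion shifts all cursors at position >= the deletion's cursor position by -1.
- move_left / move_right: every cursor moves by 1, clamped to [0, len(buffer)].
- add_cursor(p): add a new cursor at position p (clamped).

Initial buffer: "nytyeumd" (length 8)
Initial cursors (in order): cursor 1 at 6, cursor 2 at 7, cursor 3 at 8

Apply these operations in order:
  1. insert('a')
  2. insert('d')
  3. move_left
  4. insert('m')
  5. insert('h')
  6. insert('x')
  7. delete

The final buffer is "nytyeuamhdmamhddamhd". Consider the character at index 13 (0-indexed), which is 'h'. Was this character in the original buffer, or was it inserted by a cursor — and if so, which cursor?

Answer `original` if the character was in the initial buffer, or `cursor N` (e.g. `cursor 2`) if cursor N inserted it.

After op 1 (insert('a')): buffer="nytyeuamada" (len 11), cursors c1@7 c2@9 c3@11, authorship ......1.2.3
After op 2 (insert('d')): buffer="nytyeuadmaddad" (len 14), cursors c1@8 c2@11 c3@14, authorship ......11.22.33
After op 3 (move_left): buffer="nytyeuadmaddad" (len 14), cursors c1@7 c2@10 c3@13, authorship ......11.22.33
After op 4 (insert('m')): buffer="nytyeuamdmamddamd" (len 17), cursors c1@8 c2@12 c3@16, authorship ......111.222.333
After op 5 (insert('h')): buffer="nytyeuamhdmamhddamhd" (len 20), cursors c1@9 c2@14 c3@19, authorship ......1111.2222.3333
After op 6 (insert('x')): buffer="nytyeuamhxdmamhxddamhxd" (len 23), cursors c1@10 c2@16 c3@22, authorship ......11111.22222.33333
After op 7 (delete): buffer="nytyeuamhdmamhddamhd" (len 20), cursors c1@9 c2@14 c3@19, authorship ......1111.2222.3333
Authorship (.=original, N=cursor N): . . . . . . 1 1 1 1 . 2 2 2 2 . 3 3 3 3
Index 13: author = 2

Answer: cursor 2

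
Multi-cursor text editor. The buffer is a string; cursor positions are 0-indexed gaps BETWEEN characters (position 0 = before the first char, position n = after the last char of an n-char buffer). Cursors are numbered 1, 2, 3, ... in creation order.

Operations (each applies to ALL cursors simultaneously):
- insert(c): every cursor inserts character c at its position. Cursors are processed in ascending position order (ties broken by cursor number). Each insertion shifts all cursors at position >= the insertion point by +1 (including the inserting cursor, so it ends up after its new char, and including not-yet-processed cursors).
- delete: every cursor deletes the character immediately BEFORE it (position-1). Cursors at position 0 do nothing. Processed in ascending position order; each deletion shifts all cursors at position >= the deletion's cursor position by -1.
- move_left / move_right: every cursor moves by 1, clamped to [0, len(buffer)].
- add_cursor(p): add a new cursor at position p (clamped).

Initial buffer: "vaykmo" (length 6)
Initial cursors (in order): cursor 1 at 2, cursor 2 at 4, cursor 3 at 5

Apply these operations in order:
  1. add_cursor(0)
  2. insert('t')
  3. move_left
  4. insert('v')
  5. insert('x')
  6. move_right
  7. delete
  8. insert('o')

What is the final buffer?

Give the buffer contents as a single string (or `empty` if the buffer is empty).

After op 1 (add_cursor(0)): buffer="vaykmo" (len 6), cursors c4@0 c1@2 c2@4 c3@5, authorship ......
After op 2 (insert('t')): buffer="tvatyktmto" (len 10), cursors c4@1 c1@4 c2@7 c3@9, authorship 4..1..2.3.
After op 3 (move_left): buffer="tvatyktmto" (len 10), cursors c4@0 c1@3 c2@6 c3@8, authorship 4..1..2.3.
After op 4 (insert('v')): buffer="vtvavtykvtmvto" (len 14), cursors c4@1 c1@5 c2@9 c3@12, authorship 44..11..22.33.
After op 5 (insert('x')): buffer="vxtvavxtykvxtmvxto" (len 18), cursors c4@2 c1@7 c2@12 c3@16, authorship 444..111..222.333.
After op 6 (move_right): buffer="vxtvavxtykvxtmvxto" (len 18), cursors c4@3 c1@8 c2@13 c3@17, authorship 444..111..222.333.
After op 7 (delete): buffer="vxvavxykvxmvxo" (len 14), cursors c4@2 c1@6 c2@10 c3@13, authorship 44..11..22.33.
After op 8 (insert('o')): buffer="vxovavxoykvxomvxoo" (len 18), cursors c4@3 c1@8 c2@13 c3@17, authorship 444..111..222.333.

Answer: vxovavxoykvxomvxoo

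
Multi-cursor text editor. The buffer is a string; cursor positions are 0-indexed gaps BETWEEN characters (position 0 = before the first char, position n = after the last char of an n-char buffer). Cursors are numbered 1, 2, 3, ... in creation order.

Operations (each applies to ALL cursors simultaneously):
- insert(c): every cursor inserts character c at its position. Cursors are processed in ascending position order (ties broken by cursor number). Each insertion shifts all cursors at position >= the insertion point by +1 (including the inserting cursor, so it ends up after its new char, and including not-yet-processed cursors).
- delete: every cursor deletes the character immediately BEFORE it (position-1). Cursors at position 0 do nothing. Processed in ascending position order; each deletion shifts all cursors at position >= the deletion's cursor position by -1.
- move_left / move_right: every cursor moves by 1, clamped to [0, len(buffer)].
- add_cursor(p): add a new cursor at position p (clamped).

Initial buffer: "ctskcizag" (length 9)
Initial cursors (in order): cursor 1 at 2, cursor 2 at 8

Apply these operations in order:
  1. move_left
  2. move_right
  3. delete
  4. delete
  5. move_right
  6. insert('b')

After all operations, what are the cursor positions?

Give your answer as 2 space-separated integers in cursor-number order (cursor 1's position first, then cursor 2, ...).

Answer: 2 7

Derivation:
After op 1 (move_left): buffer="ctskcizag" (len 9), cursors c1@1 c2@7, authorship .........
After op 2 (move_right): buffer="ctskcizag" (len 9), cursors c1@2 c2@8, authorship .........
After op 3 (delete): buffer="cskcizg" (len 7), cursors c1@1 c2@6, authorship .......
After op 4 (delete): buffer="skcig" (len 5), cursors c1@0 c2@4, authorship .....
After op 5 (move_right): buffer="skcig" (len 5), cursors c1@1 c2@5, authorship .....
After op 6 (insert('b')): buffer="sbkcigb" (len 7), cursors c1@2 c2@7, authorship .1....2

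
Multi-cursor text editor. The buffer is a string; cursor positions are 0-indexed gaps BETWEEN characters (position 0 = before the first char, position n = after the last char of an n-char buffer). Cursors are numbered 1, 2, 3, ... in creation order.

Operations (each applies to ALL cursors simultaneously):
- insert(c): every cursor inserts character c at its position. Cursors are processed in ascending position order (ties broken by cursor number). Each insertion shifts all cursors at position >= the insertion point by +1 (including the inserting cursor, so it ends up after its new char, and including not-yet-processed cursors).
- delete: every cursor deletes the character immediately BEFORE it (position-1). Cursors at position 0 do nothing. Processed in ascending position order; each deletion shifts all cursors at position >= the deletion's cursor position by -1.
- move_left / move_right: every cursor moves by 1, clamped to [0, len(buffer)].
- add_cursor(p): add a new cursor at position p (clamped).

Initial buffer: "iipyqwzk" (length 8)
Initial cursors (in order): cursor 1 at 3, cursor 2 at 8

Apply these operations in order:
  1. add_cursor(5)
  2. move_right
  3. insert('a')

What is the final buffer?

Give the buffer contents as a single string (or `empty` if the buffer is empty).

After op 1 (add_cursor(5)): buffer="iipyqwzk" (len 8), cursors c1@3 c3@5 c2@8, authorship ........
After op 2 (move_right): buffer="iipyqwzk" (len 8), cursors c1@4 c3@6 c2@8, authorship ........
After op 3 (insert('a')): buffer="iipyaqwazka" (len 11), cursors c1@5 c3@8 c2@11, authorship ....1..3..2

Answer: iipyaqwazka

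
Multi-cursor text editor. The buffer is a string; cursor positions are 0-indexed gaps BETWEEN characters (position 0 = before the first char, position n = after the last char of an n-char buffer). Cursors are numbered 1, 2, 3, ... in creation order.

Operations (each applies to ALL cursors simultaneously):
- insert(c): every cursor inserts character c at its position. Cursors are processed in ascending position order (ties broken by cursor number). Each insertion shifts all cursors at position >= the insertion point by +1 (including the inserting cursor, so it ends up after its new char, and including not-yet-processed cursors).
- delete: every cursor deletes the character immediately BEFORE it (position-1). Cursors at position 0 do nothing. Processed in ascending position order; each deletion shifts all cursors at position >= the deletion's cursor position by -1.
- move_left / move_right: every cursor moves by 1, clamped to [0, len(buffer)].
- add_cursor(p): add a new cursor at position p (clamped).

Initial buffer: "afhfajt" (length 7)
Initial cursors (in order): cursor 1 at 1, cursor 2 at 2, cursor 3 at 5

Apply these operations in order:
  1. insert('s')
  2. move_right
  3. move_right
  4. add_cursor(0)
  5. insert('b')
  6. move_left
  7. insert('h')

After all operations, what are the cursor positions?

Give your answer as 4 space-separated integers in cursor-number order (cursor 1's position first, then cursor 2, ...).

After op 1 (insert('s')): buffer="asfshfasjt" (len 10), cursors c1@2 c2@4 c3@8, authorship .1.2...3..
After op 2 (move_right): buffer="asfshfasjt" (len 10), cursors c1@3 c2@5 c3@9, authorship .1.2...3..
After op 3 (move_right): buffer="asfshfasjt" (len 10), cursors c1@4 c2@6 c3@10, authorship .1.2...3..
After op 4 (add_cursor(0)): buffer="asfshfasjt" (len 10), cursors c4@0 c1@4 c2@6 c3@10, authorship .1.2...3..
After op 5 (insert('b')): buffer="basfsbhfbasjtb" (len 14), cursors c4@1 c1@6 c2@9 c3@14, authorship 4.1.21..2.3..3
After op 6 (move_left): buffer="basfsbhfbasjtb" (len 14), cursors c4@0 c1@5 c2@8 c3@13, authorship 4.1.21..2.3..3
After op 7 (insert('h')): buffer="hbasfshbhfhbasjthb" (len 18), cursors c4@1 c1@7 c2@11 c3@17, authorship 44.1.211..22.3..33

Answer: 7 11 17 1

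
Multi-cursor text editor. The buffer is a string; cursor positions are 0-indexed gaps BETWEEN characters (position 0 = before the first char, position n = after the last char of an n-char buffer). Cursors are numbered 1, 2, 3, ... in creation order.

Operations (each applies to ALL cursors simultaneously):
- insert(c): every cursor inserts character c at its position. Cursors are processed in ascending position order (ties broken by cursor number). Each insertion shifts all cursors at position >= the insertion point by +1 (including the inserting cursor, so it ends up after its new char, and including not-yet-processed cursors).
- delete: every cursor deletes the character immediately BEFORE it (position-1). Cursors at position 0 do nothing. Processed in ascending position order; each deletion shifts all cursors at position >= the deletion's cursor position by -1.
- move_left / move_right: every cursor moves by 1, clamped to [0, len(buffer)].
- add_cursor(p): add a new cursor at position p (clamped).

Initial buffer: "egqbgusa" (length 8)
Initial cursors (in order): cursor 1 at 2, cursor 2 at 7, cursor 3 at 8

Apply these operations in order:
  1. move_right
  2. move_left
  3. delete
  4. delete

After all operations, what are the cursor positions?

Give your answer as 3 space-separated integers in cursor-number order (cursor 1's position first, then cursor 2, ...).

Answer: 0 1 1

Derivation:
After op 1 (move_right): buffer="egqbgusa" (len 8), cursors c1@3 c2@8 c3@8, authorship ........
After op 2 (move_left): buffer="egqbgusa" (len 8), cursors c1@2 c2@7 c3@7, authorship ........
After op 3 (delete): buffer="eqbga" (len 5), cursors c1@1 c2@4 c3@4, authorship .....
After op 4 (delete): buffer="qa" (len 2), cursors c1@0 c2@1 c3@1, authorship ..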